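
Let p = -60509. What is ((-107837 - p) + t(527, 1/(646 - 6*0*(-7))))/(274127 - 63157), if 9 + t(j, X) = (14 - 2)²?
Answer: -47193/210970 ≈ -0.22370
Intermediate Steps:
t(j, X) = 135 (t(j, X) = -9 + (14 - 2)² = -9 + 12² = -9 + 144 = 135)
((-107837 - p) + t(527, 1/(646 - 6*0*(-7))))/(274127 - 63157) = ((-107837 - 1*(-60509)) + 135)/(274127 - 63157) = ((-107837 + 60509) + 135)/210970 = (-47328 + 135)*(1/210970) = -47193*1/210970 = -47193/210970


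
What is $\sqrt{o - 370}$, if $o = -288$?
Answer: $i \sqrt{658} \approx 25.652 i$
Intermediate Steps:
$\sqrt{o - 370} = \sqrt{-288 - 370} = \sqrt{-658} = i \sqrt{658}$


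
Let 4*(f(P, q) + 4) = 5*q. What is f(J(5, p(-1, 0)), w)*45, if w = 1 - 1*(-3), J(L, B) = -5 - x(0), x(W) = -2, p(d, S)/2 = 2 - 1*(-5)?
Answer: 45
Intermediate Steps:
p(d, S) = 14 (p(d, S) = 2*(2 - 1*(-5)) = 2*(2 + 5) = 2*7 = 14)
J(L, B) = -3 (J(L, B) = -5 - 1*(-2) = -5 + 2 = -3)
w = 4 (w = 1 + 3 = 4)
f(P, q) = -4 + 5*q/4 (f(P, q) = -4 + (5*q)/4 = -4 + 5*q/4)
f(J(5, p(-1, 0)), w)*45 = (-4 + (5/4)*4)*45 = (-4 + 5)*45 = 1*45 = 45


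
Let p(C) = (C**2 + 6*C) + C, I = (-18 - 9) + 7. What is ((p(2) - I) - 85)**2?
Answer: 2209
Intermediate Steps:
I = -20 (I = -27 + 7 = -20)
p(C) = C**2 + 7*C
((p(2) - I) - 85)**2 = ((2*(7 + 2) - 1*(-20)) - 85)**2 = ((2*9 + 20) - 85)**2 = ((18 + 20) - 85)**2 = (38 - 85)**2 = (-47)**2 = 2209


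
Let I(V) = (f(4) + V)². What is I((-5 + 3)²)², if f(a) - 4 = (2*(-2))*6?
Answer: 65536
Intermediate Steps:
f(a) = -20 (f(a) = 4 + (2*(-2))*6 = 4 - 4*6 = 4 - 24 = -20)
I(V) = (-20 + V)²
I((-5 + 3)²)² = ((-20 + (-5 + 3)²)²)² = ((-20 + (-2)²)²)² = ((-20 + 4)²)² = ((-16)²)² = 256² = 65536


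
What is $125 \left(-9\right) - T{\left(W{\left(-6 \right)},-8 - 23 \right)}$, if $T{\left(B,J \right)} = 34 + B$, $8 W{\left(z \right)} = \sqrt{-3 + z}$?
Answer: $-1159 - \frac{3 i}{8} \approx -1159.0 - 0.375 i$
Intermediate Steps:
$W{\left(z \right)} = \frac{\sqrt{-3 + z}}{8}$
$125 \left(-9\right) - T{\left(W{\left(-6 \right)},-8 - 23 \right)} = 125 \left(-9\right) - \left(34 + \frac{\sqrt{-3 - 6}}{8}\right) = -1125 - \left(34 + \frac{\sqrt{-9}}{8}\right) = -1125 - \left(34 + \frac{3 i}{8}\right) = -1159 - \frac{3 i}{8}$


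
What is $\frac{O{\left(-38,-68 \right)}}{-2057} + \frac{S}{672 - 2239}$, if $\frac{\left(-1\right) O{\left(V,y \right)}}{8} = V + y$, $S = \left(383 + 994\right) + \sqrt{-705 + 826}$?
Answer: $- \frac{4183932}{3223319} \approx -1.298$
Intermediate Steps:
$S = 1388$ ($S = 1377 + \sqrt{121} = 1377 + 11 = 1388$)
$O{\left(V,y \right)} = - 8 V - 8 y$ ($O{\left(V,y \right)} = - 8 \left(V + y\right) = - 8 V - 8 y$)
$\frac{O{\left(-38,-68 \right)}}{-2057} + \frac{S}{672 - 2239} = \frac{\left(-8\right) \left(-38\right) - -544}{-2057} + \frac{1388}{672 - 2239} = \left(304 + 544\right) \left(- \frac{1}{2057}\right) + \frac{1388}{-1567} = 848 \left(- \frac{1}{2057}\right) + 1388 \left(- \frac{1}{1567}\right) = - \frac{848}{2057} - \frac{1388}{1567} = - \frac{4183932}{3223319}$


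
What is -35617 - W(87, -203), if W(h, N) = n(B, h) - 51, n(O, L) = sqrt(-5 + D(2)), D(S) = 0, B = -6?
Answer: -35566 - I*sqrt(5) ≈ -35566.0 - 2.2361*I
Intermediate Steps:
n(O, L) = I*sqrt(5) (n(O, L) = sqrt(-5 + 0) = sqrt(-5) = I*sqrt(5))
W(h, N) = -51 + I*sqrt(5) (W(h, N) = I*sqrt(5) - 51 = -51 + I*sqrt(5))
-35617 - W(87, -203) = -35617 - (-51 + I*sqrt(5)) = -35617 + (51 - I*sqrt(5)) = -35566 - I*sqrt(5)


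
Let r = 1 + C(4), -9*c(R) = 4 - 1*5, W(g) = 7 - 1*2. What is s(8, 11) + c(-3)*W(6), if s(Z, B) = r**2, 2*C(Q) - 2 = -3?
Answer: 29/36 ≈ 0.80556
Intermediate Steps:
C(Q) = -1/2 (C(Q) = 1 + (1/2)*(-3) = 1 - 3/2 = -1/2)
W(g) = 5 (W(g) = 7 - 2 = 5)
c(R) = 1/9 (c(R) = -(4 - 1*5)/9 = -(4 - 5)/9 = -1/9*(-1) = 1/9)
r = 1/2 (r = 1 - 1/2 = 1/2 ≈ 0.50000)
s(Z, B) = 1/4 (s(Z, B) = (1/2)**2 = 1/4)
s(8, 11) + c(-3)*W(6) = 1/4 + (1/9)*5 = 1/4 + 5/9 = 29/36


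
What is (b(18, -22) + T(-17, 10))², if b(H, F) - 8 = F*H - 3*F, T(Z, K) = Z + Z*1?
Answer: 126736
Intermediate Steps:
T(Z, K) = 2*Z (T(Z, K) = Z + Z = 2*Z)
b(H, F) = 8 - 3*F + F*H (b(H, F) = 8 + (F*H - 3*F) = 8 + (-3*F + F*H) = 8 - 3*F + F*H)
(b(18, -22) + T(-17, 10))² = ((8 - 3*(-22) - 22*18) + 2*(-17))² = ((8 + 66 - 396) - 34)² = (-322 - 34)² = (-356)² = 126736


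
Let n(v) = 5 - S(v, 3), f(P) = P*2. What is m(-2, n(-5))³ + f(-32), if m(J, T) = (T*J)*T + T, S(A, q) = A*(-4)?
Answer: -100544689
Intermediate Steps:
f(P) = 2*P
S(A, q) = -4*A
n(v) = 5 + 4*v (n(v) = 5 - (-4)*v = 5 + 4*v)
m(J, T) = T + J*T² (m(J, T) = (J*T)*T + T = J*T² + T = T + J*T²)
m(-2, n(-5))³ + f(-32) = ((5 + 4*(-5))*(1 - 2*(5 + 4*(-5))))³ + 2*(-32) = ((5 - 20)*(1 - 2*(5 - 20)))³ - 64 = (-15*(1 - 2*(-15)))³ - 64 = (-15*(1 + 30))³ - 64 = (-15*31)³ - 64 = (-465)³ - 64 = -100544625 - 64 = -100544689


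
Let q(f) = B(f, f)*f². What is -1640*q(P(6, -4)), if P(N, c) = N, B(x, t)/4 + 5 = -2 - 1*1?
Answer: 1889280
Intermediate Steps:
B(x, t) = -32 (B(x, t) = -20 + 4*(-2 - 1*1) = -20 + 4*(-2 - 1) = -20 + 4*(-3) = -20 - 12 = -32)
q(f) = -32*f²
-1640*q(P(6, -4)) = -(-52480)*6² = -(-52480)*36 = -1640*(-1152) = 1889280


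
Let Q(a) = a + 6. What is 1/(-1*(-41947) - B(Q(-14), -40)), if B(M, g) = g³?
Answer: 1/105947 ≈ 9.4387e-6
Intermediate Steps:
Q(a) = 6 + a
1/(-1*(-41947) - B(Q(-14), -40)) = 1/(-1*(-41947) - 1*(-40)³) = 1/(41947 - 1*(-64000)) = 1/(41947 + 64000) = 1/105947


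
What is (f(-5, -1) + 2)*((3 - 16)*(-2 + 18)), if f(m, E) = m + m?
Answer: 1664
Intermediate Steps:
f(m, E) = 2*m
(f(-5, -1) + 2)*((3 - 16)*(-2 + 18)) = (2*(-5) + 2)*((3 - 16)*(-2 + 18)) = (-10 + 2)*(-13*16) = -8*(-208) = 1664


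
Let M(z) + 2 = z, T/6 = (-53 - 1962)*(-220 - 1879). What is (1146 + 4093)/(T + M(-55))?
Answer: 5239/25376853 ≈ 0.00020645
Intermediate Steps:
T = 25376910 (T = 6*((-53 - 1962)*(-220 - 1879)) = 6*(-2015*(-2099)) = 6*4229485 = 25376910)
M(z) = -2 + z
(1146 + 4093)/(T + M(-55)) = (1146 + 4093)/(25376910 + (-2 - 55)) = 5239/(25376910 - 57) = 5239/25376853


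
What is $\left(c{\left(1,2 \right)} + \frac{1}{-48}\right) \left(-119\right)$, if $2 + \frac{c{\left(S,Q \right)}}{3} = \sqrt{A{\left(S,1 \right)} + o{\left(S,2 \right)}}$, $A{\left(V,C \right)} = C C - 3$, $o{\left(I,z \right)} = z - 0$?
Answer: $\frac{34391}{48} \approx 716.48$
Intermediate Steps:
$o{\left(I,z \right)} = z$ ($o{\left(I,z \right)} = z + 0 = z$)
$A{\left(V,C \right)} = -3 + C^{2}$ ($A{\left(V,C \right)} = C^{2} - 3 = -3 + C^{2}$)
$c{\left(S,Q \right)} = -6$ ($c{\left(S,Q \right)} = -6 + 3 \sqrt{\left(-3 + 1^{2}\right) + 2} = -6 + 3 \sqrt{\left(-3 + 1\right) + 2} = -6 + 3 \sqrt{-2 + 2} = -6 + 3 \sqrt{0} = -6 + 3 \cdot 0 = -6 + 0 = -6$)
$\left(c{\left(1,2 \right)} + \frac{1}{-48}\right) \left(-119\right) = \left(-6 + \frac{1}{-48}\right) \left(-119\right) = \left(-6 - \frac{1}{48}\right) \left(-119\right) = \left(- \frac{289}{48}\right) \left(-119\right) = \frac{34391}{48}$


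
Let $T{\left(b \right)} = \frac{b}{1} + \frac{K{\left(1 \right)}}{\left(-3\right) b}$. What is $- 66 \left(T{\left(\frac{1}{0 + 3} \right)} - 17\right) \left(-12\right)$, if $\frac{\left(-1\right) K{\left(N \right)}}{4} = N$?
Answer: $-10032$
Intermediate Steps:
$K{\left(N \right)} = - 4 N$
$T{\left(b \right)} = b + \frac{4}{3 b}$ ($T{\left(b \right)} = \frac{b}{1} + \frac{\left(-4\right) 1}{\left(-3\right) b} = b 1 - 4 \left(- \frac{1}{3 b}\right) = b + \frac{4}{3 b}$)
$- 66 \left(T{\left(\frac{1}{0 + 3} \right)} - 17\right) \left(-12\right) = - 66 \left(\left(\frac{1}{0 + 3} + \frac{4}{3 \frac{1}{0 + 3}}\right) - 17\right) \left(-12\right) = - 66 \left(\left(\frac{1}{3} + \frac{4}{3 \cdot \frac{1}{3}}\right) - 17\right) \left(-12\right) = - 66 \left(\left(\frac{1}{3} + \frac{4 \frac{1}{\frac{1}{3}}}{3}\right) - 17\right) \left(-12\right) = - 66 \left(\left(\frac{1}{3} + \frac{4}{3} \cdot 3\right) - 17\right) \left(-12\right) = - 66 \left(\left(\frac{1}{3} + 4\right) - 17\right) \left(-12\right) = - 66 \left(\frac{13}{3} - 17\right) \left(-12\right) = - 66 \left(\left(- \frac{38}{3}\right) \left(-12\right)\right) = \left(-66\right) 152 = -10032$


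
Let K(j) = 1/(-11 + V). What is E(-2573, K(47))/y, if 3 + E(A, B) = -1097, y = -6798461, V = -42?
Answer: 1100/6798461 ≈ 0.00016180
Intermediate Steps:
K(j) = -1/53 (K(j) = 1/(-11 - 42) = 1/(-53) = -1/53)
E(A, B) = -1100 (E(A, B) = -3 - 1097 = -1100)
E(-2573, K(47))/y = -1100/(-6798461) = -1100*(-1/6798461) = 1100/6798461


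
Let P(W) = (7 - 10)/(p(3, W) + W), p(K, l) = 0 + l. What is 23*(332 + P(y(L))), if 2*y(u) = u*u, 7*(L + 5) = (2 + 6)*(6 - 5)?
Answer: 1854421/243 ≈ 7631.4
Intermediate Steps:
L = -27/7 (L = -5 + ((2 + 6)*(6 - 5))/7 = -5 + (8*1)/7 = -5 + (1/7)*8 = -5 + 8/7 = -27/7 ≈ -3.8571)
y(u) = u**2/2 (y(u) = (u*u)/2 = u**2/2)
p(K, l) = l
P(W) = -3/(2*W) (P(W) = (7 - 10)/(W + W) = -3*1/(2*W) = -3/(2*W))
23*(332 + P(y(L))) = 23*(332 - 3/(2*((-27/7)**2/2))) = 23*(332 - 3/(2*((1/2)*(729/49)))) = 23*(332 - 3/(2*729/98)) = 23*(332 - 3/2*98/729) = 23*(332 - 49/243) = 23*(80627/243) = 1854421/243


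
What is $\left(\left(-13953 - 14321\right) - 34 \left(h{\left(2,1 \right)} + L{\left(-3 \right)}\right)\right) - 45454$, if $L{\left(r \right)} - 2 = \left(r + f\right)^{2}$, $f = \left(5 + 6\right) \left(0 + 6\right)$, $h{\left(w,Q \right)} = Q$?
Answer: $-208776$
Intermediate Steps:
$f = 66$ ($f = 11 \cdot 6 = 66$)
$L{\left(r \right)} = 2 + \left(66 + r\right)^{2}$ ($L{\left(r \right)} = 2 + \left(r + 66\right)^{2} = 2 + \left(66 + r\right)^{2}$)
$\left(\left(-13953 - 14321\right) - 34 \left(h{\left(2,1 \right)} + L{\left(-3 \right)}\right)\right) - 45454 = \left(\left(-13953 - 14321\right) - 34 \left(1 + \left(2 + \left(66 - 3\right)^{2}\right)\right)\right) - 45454 = \left(-28274 - 34 \left(1 + \left(2 + 63^{2}\right)\right)\right) - 45454 = \left(-28274 - 34 \left(1 + \left(2 + 3969\right)\right)\right) - 45454 = \left(-28274 - 34 \left(1 + 3971\right)\right) - 45454 = \left(-28274 - 135048\right) - 45454 = -163322 - 45454 = -208776$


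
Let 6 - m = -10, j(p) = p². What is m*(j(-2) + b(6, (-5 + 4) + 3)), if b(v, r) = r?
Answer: 96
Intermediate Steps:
m = 16 (m = 6 - 1*(-10) = 6 + 10 = 16)
m*(j(-2) + b(6, (-5 + 4) + 3)) = 16*((-2)² + ((-5 + 4) + 3)) = 16*(4 + (-1 + 3)) = 16*(4 + 2) = 16*6 = 96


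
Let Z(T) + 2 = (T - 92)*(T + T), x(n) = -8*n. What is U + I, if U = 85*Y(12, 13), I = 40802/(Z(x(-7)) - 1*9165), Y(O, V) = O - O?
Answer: -40802/13199 ≈ -3.0913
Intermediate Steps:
Z(T) = -2 + 2*T*(-92 + T) (Z(T) = -2 + (T - 92)*(T + T) = -2 + (-92 + T)*(2*T) = -2 + 2*T*(-92 + T))
Y(O, V) = 0
I = -40802/13199 (I = 40802/((-2 - (-1472)*(-7) + 2*(-8*(-7))²) - 1*9165) = 40802/((-2 - 184*56 + 2*56²) - 9165) = 40802/((-2 - 10304 + 2*3136) - 9165) = 40802/((-2 - 10304 + 6272) - 9165) = 40802/(-4034 - 9165) = 40802/(-13199) = 40802*(-1/13199) = -40802/13199 ≈ -3.0913)
U = 0 (U = 85*0 = 0)
U + I = 0 - 40802/13199 = -40802/13199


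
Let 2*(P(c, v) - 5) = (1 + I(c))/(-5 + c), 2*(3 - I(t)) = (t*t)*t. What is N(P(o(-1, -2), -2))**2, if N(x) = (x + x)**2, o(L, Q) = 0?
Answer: 4477456/625 ≈ 7163.9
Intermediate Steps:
I(t) = 3 - t**3/2 (I(t) = 3 - t*t*t/2 = 3 - t**2*t/2 = 3 - t**3/2)
P(c, v) = 5 + (4 - c**3/2)/(2*(-5 + c)) (P(c, v) = 5 + ((1 + (3 - c**3/2))/(-5 + c))/2 = 5 + ((4 - c**3/2)/(-5 + c))/2 = 5 + (4 - c**3/2)/(2*(-5 + c)))
N(x) = 4*x**2 (N(x) = (2*x)**2 = 4*x**2)
N(P(o(-1, -2), -2))**2 = (4*((-92 - 1*0**3 + 20*0)/(4*(-5 + 0)))**2)**2 = (4*((1/4)*(-92 - 1*0 + 0)/(-5))**2)**2 = (4*((1/4)*(-1/5)*(-92 + 0 + 0))**2)**2 = (4*((1/4)*(-1/5)*(-92))**2)**2 = (4*(23/5)**2)**2 = (4*(529/25))**2 = (2116/25)**2 = 4477456/625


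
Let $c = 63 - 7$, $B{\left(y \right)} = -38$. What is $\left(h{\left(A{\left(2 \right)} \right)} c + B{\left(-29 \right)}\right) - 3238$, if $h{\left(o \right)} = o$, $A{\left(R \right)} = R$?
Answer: $-3164$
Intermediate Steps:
$c = 56$ ($c = 63 - 7 = 56$)
$\left(h{\left(A{\left(2 \right)} \right)} c + B{\left(-29 \right)}\right) - 3238 = \left(2 \cdot 56 - 38\right) - 3238 = \left(112 - 38\right) - 3238 = 74 - 3238 = -3164$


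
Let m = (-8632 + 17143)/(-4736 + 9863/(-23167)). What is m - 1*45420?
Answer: -4984078134837/109728775 ≈ -45422.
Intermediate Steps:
m = -197174337/109728775 (m = 8511/(-4736 + 9863*(-1/23167)) = 8511/(-4736 - 9863/23167) = 8511/(-109728775/23167) = 8511*(-23167/109728775) = -197174337/109728775 ≈ -1.7969)
m - 1*45420 = -197174337/109728775 - 1*45420 = -197174337/109728775 - 45420 = -4984078134837/109728775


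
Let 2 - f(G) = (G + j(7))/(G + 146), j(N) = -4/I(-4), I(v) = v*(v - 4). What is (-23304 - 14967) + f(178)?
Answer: -99194671/2592 ≈ -38270.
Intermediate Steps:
I(v) = v*(-4 + v)
j(N) = -⅛ (j(N) = -4*(-1/(4*(-4 - 4))) = -4/((-4*(-8))) = -4/32 = -4*1/32 = -⅛)
f(G) = 2 - (-⅛ + G)/(146 + G) (f(G) = 2 - (G - ⅛)/(G + 146) = 2 - (-⅛ + G)/(146 + G))
(-23304 - 14967) + f(178) = (-23304 - 14967) + (2337/8 + 178)/(146 + 178) = -38271 + (3761/8)/324 = -38271 + (1/324)*(3761/8) = -38271 + 3761/2592 = -99194671/2592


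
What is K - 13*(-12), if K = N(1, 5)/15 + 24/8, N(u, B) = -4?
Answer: 2381/15 ≈ 158.73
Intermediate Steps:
K = 41/15 (K = -4/15 + 24/8 = -4*1/15 + 24*(1/8) = -4/15 + 3 = 41/15 ≈ 2.7333)
K - 13*(-12) = 41/15 - 13*(-12) = 41/15 + 156 = 2381/15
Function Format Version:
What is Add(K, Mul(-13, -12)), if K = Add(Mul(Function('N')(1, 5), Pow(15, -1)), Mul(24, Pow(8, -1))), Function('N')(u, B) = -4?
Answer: Rational(2381, 15) ≈ 158.73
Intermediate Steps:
K = Rational(41, 15) (K = Add(Mul(-4, Pow(15, -1)), Mul(24, Pow(8, -1))) = Add(Mul(-4, Rational(1, 15)), Mul(24, Rational(1, 8))) = Add(Rational(-4, 15), 3) = Rational(41, 15) ≈ 2.7333)
Add(K, Mul(-13, -12)) = Add(Rational(41, 15), Mul(-13, -12)) = Add(Rational(41, 15), 156) = Rational(2381, 15)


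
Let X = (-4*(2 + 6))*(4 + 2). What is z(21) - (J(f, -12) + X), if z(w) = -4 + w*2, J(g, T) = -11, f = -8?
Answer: 241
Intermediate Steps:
z(w) = -4 + 2*w
X = -192 (X = -4*8*6 = -32*6 = -192)
z(21) - (J(f, -12) + X) = (-4 + 2*21) - (-11 - 192) = (-4 + 42) - 1*(-203) = 38 + 203 = 241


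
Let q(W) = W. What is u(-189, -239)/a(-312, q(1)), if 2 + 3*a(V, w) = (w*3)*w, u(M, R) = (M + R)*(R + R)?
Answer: 613752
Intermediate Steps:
u(M, R) = 2*R*(M + R) (u(M, R) = (M + R)*(2*R) = 2*R*(M + R))
a(V, w) = -2/3 + w**2 (a(V, w) = -2/3 + ((w*3)*w)/3 = -2/3 + ((3*w)*w)/3 = -2/3 + (3*w**2)/3 = -2/3 + w**2)
u(-189, -239)/a(-312, q(1)) = (2*(-239)*(-189 - 239))/(-2/3 + 1**2) = (2*(-239)*(-428))/(-2/3 + 1) = 204584/(1/3) = 204584*3 = 613752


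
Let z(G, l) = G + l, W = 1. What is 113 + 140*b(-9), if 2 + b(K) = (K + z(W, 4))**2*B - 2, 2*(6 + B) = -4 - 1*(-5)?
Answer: -12767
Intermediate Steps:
B = -11/2 (B = -6 + (-4 - 1*(-5))/2 = -6 + (-4 + 5)/2 = -6 + (1/2)*1 = -6 + 1/2 = -11/2 ≈ -5.5000)
b(K) = -4 - 11*(5 + K)**2/2 (b(K) = -2 + ((K + (1 + 4))**2*(-11/2) - 2) = -2 + ((K + 5)**2*(-11/2) - 2) = -2 + ((5 + K)**2*(-11/2) - 2) = -2 + (-11*(5 + K)**2/2 - 2) = -2 + (-2 - 11*(5 + K)**2/2) = -4 - 11*(5 + K)**2/2)
113 + 140*b(-9) = 113 + 140*(-4 - 11*(5 - 9)**2/2) = 113 + 140*(-4 - 11/2*(-4)**2) = 113 + 140*(-4 - 11/2*16) = 113 + 140*(-4 - 88) = 113 + 140*(-92) = 113 - 12880 = -12767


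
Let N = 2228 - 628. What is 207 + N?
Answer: 1807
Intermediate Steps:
N = 1600
207 + N = 207 + 1600 = 1807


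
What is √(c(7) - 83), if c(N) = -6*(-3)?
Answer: I*√65 ≈ 8.0623*I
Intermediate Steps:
c(N) = 18
√(c(7) - 83) = √(18 - 83) = √(-65) = I*√65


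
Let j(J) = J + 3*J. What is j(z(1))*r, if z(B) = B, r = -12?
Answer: -48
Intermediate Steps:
j(J) = 4*J
j(z(1))*r = (4*1)*(-12) = 4*(-12) = -48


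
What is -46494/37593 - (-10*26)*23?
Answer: 24973294/4177 ≈ 5978.8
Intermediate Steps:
-46494/37593 - (-10*26)*23 = -46494*1/37593 - (-260)*23 = -5166/4177 - 1*(-5980) = -5166/4177 + 5980 = 24973294/4177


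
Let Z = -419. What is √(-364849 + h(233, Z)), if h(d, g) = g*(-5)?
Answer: 3*I*√40306 ≈ 602.29*I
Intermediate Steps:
h(d, g) = -5*g
√(-364849 + h(233, Z)) = √(-364849 - 5*(-419)) = √(-364849 + 2095) = √(-362754) = 3*I*√40306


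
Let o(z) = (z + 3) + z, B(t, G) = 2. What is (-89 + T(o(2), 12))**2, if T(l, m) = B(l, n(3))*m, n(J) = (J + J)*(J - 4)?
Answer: 4225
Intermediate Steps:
n(J) = 2*J*(-4 + J) (n(J) = (2*J)*(-4 + J) = 2*J*(-4 + J))
o(z) = 3 + 2*z (o(z) = (3 + z) + z = 3 + 2*z)
T(l, m) = 2*m
(-89 + T(o(2), 12))**2 = (-89 + 2*12)**2 = (-89 + 24)**2 = (-65)**2 = 4225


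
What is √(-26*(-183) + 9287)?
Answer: 53*√5 ≈ 118.51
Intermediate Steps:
√(-26*(-183) + 9287) = √(4758 + 9287) = √14045 = 53*√5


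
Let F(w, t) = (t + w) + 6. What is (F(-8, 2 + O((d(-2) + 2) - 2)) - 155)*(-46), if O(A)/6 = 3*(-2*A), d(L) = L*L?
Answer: 13754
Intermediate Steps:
d(L) = L**2
O(A) = -36*A (O(A) = 6*(3*(-2*A)) = 6*(-6*A) = -36*A)
F(w, t) = 6 + t + w
(F(-8, 2 + O((d(-2) + 2) - 2)) - 155)*(-46) = ((6 + (2 - 36*(((-2)**2 + 2) - 2)) - 8) - 155)*(-46) = ((6 + (2 - 36*((4 + 2) - 2)) - 8) - 155)*(-46) = ((6 + (2 - 36*(6 - 2)) - 8) - 155)*(-46) = ((6 + (2 - 36*4) - 8) - 155)*(-46) = ((6 + (2 - 144) - 8) - 155)*(-46) = ((6 - 142 - 8) - 155)*(-46) = (-144 - 155)*(-46) = -299*(-46) = 13754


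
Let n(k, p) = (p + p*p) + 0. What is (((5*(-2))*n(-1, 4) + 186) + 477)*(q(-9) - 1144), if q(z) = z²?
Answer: -492169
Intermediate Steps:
n(k, p) = p + p² (n(k, p) = (p + p²) + 0 = p + p²)
(((5*(-2))*n(-1, 4) + 186) + 477)*(q(-9) - 1144) = (((5*(-2))*(4*(1 + 4)) + 186) + 477)*((-9)² - 1144) = ((-40*5 + 186) + 477)*(81 - 1144) = ((-10*20 + 186) + 477)*(-1063) = ((-200 + 186) + 477)*(-1063) = (-14 + 477)*(-1063) = 463*(-1063) = -492169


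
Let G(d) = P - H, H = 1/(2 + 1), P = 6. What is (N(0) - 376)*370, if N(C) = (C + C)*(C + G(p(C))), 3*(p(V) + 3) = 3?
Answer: -139120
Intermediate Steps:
H = ⅓ (H = 1/3 = ⅓ ≈ 0.33333)
p(V) = -2 (p(V) = -3 + (⅓)*3 = -3 + 1 = -2)
G(d) = 17/3 (G(d) = 6 - 1*⅓ = 6 - ⅓ = 17/3)
N(C) = 2*C*(17/3 + C) (N(C) = (C + C)*(C + 17/3) = (2*C)*(17/3 + C) = 2*C*(17/3 + C))
(N(0) - 376)*370 = ((⅔)*0*(17 + 3*0) - 376)*370 = ((⅔)*0*(17 + 0) - 376)*370 = ((⅔)*0*17 - 376)*370 = (0 - 376)*370 = -376*370 = -139120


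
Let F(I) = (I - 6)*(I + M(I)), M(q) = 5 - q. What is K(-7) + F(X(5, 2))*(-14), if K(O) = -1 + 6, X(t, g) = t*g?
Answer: -275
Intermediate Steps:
X(t, g) = g*t
K(O) = 5
F(I) = -30 + 5*I (F(I) = (I - 6)*(I + (5 - I)) = (-6 + I)*5 = -30 + 5*I)
K(-7) + F(X(5, 2))*(-14) = 5 + (-30 + 5*(2*5))*(-14) = 5 + (-30 + 5*10)*(-14) = 5 + (-30 + 50)*(-14) = 5 + 20*(-14) = 5 - 280 = -275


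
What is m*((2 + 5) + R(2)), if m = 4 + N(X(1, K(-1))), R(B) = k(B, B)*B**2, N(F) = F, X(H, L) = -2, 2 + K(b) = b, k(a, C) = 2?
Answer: 30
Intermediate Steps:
K(b) = -2 + b
R(B) = 2*B**2
m = 2 (m = 4 - 2 = 2)
m*((2 + 5) + R(2)) = 2*((2 + 5) + 2*2**2) = 2*(7 + 2*4) = 2*(7 + 8) = 2*15 = 30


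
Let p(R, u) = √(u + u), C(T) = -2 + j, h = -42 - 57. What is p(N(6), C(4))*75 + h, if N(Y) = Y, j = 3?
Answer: -99 + 75*√2 ≈ 7.0660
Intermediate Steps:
h = -99
C(T) = 1 (C(T) = -2 + 3 = 1)
p(R, u) = √2*√u (p(R, u) = √(2*u) = √2*√u)
p(N(6), C(4))*75 + h = (√2*√1)*75 - 99 = (√2*1)*75 - 99 = √2*75 - 99 = 75*√2 - 99 = -99 + 75*√2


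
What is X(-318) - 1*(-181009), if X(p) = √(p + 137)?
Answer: 181009 + I*√181 ≈ 1.8101e+5 + 13.454*I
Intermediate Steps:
X(p) = √(137 + p)
X(-318) - 1*(-181009) = √(137 - 318) - 1*(-181009) = √(-181) + 181009 = I*√181 + 181009 = 181009 + I*√181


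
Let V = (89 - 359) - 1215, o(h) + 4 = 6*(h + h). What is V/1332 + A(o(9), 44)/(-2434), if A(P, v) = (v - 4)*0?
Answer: -165/148 ≈ -1.1149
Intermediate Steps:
o(h) = -4 + 12*h (o(h) = -4 + 6*(h + h) = -4 + 6*(2*h) = -4 + 12*h)
A(P, v) = 0 (A(P, v) = (-4 + v)*0 = 0)
V = -1485 (V = -270 - 1215 = -1485)
V/1332 + A(o(9), 44)/(-2434) = -1485/1332 + 0/(-2434) = -1485*1/1332 + 0*(-1/2434) = -165/148 + 0 = -165/148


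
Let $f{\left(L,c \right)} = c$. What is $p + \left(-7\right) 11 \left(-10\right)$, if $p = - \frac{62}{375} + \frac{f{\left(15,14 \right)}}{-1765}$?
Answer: $\frac{101905814}{132375} \approx 769.83$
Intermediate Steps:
$p = - \frac{22936}{132375}$ ($p = - \frac{62}{375} + \frac{14}{-1765} = \left(-62\right) \frac{1}{375} + 14 \left(- \frac{1}{1765}\right) = - \frac{62}{375} - \frac{14}{1765} = - \frac{22936}{132375} \approx -0.17327$)
$p + \left(-7\right) 11 \left(-10\right) = - \frac{22936}{132375} + \left(-7\right) 11 \left(-10\right) = - \frac{22936}{132375} - -770 = - \frac{22936}{132375} + 770 = \frac{101905814}{132375}$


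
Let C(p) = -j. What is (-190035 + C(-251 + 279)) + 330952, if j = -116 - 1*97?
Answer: 141130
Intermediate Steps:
j = -213 (j = -116 - 97 = -213)
C(p) = 213 (C(p) = -1*(-213) = 213)
(-190035 + C(-251 + 279)) + 330952 = (-190035 + 213) + 330952 = -189822 + 330952 = 141130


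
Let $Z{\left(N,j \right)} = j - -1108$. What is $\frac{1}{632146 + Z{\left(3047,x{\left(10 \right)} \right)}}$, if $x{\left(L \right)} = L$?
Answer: $\frac{1}{633264} \approx 1.5791 \cdot 10^{-6}$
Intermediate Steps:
$Z{\left(N,j \right)} = 1108 + j$ ($Z{\left(N,j \right)} = j + 1108 = 1108 + j$)
$\frac{1}{632146 + Z{\left(3047,x{\left(10 \right)} \right)}} = \frac{1}{632146 + \left(1108 + 10\right)} = \frac{1}{632146 + 1118} = \frac{1}{633264}$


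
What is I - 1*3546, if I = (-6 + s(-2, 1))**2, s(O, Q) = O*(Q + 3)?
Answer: -3350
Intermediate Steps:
s(O, Q) = O*(3 + Q)
I = 196 (I = (-6 - 2*(3 + 1))**2 = (-6 - 2*4)**2 = (-6 - 8)**2 = (-14)**2 = 196)
I - 1*3546 = 196 - 1*3546 = 196 - 3546 = -3350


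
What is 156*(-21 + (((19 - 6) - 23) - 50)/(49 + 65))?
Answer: -63804/19 ≈ -3358.1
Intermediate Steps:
156*(-21 + (((19 - 6) - 23) - 50)/(49 + 65)) = 156*(-21 + ((13 - 23) - 50)/114) = 156*(-21 + (-10 - 50)*(1/114)) = 156*(-21 - 60*1/114) = 156*(-21 - 10/19) = 156*(-409/19) = -63804/19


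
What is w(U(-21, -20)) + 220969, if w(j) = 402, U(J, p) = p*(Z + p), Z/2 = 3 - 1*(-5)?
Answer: 221371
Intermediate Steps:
Z = 16 (Z = 2*(3 - 1*(-5)) = 2*(3 + 5) = 2*8 = 16)
U(J, p) = p*(16 + p)
w(U(-21, -20)) + 220969 = 402 + 220969 = 221371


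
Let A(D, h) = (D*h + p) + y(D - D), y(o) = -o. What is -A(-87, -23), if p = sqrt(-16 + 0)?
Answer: -2001 - 4*I ≈ -2001.0 - 4.0*I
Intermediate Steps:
p = 4*I (p = sqrt(-16) = 4*I ≈ 4.0*I)
A(D, h) = 4*I + D*h (A(D, h) = (D*h + 4*I) - (D - D) = (4*I + D*h) - 1*0 = (4*I + D*h) + 0 = 4*I + D*h)
-A(-87, -23) = -(4*I - 87*(-23)) = -(4*I + 2001) = -(2001 + 4*I) = -2001 - 4*I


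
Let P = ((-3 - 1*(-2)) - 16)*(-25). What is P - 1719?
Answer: -1294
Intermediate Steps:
P = 425 (P = ((-3 + 2) - 16)*(-25) = (-1 - 16)*(-25) = -17*(-25) = 425)
P - 1719 = 425 - 1719 = -1294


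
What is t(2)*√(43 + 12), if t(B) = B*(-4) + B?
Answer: -6*√55 ≈ -44.497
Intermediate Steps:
t(B) = -3*B (t(B) = -4*B + B = -3*B)
t(2)*√(43 + 12) = (-3*2)*√(43 + 12) = -6*√55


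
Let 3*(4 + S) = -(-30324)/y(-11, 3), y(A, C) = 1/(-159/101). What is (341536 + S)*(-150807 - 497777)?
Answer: -21330345215040/101 ≈ -2.1119e+11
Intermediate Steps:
y(A, C) = -101/159 (y(A, C) = 1/(-159*1/101) = 1/(-159/101) = -101/159)
S = -1607576/101 (S = -4 + (-(-30324)/(-101/159))/3 = -4 + (-(-30324)*(-159)/101)/3 = -4 + (-6*803586/101)/3 = -4 + (1/3)*(-4821516/101) = -4 - 1607172/101 = -1607576/101 ≈ -15917.)
(341536 + S)*(-150807 - 497777) = (341536 - 1607576/101)*(-150807 - 497777) = (32887560/101)*(-648584) = -21330345215040/101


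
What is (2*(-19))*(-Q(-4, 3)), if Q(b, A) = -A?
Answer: -114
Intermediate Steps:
(2*(-19))*(-Q(-4, 3)) = (2*(-19))*(-(-1)*3) = -(-38)*(-3) = -38*3 = -114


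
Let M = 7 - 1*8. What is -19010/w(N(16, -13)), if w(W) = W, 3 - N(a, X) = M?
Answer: -9505/2 ≈ -4752.5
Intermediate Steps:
M = -1 (M = 7 - 8 = -1)
N(a, X) = 4 (N(a, X) = 3 - 1*(-1) = 3 + 1 = 4)
-19010/w(N(16, -13)) = -19010/4 = -19010*¼ = -9505/2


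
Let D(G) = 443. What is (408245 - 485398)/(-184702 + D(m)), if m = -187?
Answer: 77153/184259 ≈ 0.41872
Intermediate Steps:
(408245 - 485398)/(-184702 + D(m)) = (408245 - 485398)/(-184702 + 443) = -77153/(-184259) = -77153*(-1/184259) = 77153/184259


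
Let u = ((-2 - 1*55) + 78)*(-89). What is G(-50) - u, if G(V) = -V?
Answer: 1919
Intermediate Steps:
u = -1869 (u = ((-2 - 55) + 78)*(-89) = (-57 + 78)*(-89) = 21*(-89) = -1869)
G(-50) - u = -1*(-50) - 1*(-1869) = 50 + 1869 = 1919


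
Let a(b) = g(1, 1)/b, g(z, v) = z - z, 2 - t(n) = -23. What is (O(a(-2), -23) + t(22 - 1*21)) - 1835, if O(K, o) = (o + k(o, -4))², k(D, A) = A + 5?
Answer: -1326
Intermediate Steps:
k(D, A) = 5 + A
t(n) = 25 (t(n) = 2 - 1*(-23) = 2 + 23 = 25)
g(z, v) = 0
a(b) = 0 (a(b) = 0/b = 0)
O(K, o) = (1 + o)² (O(K, o) = (o + (5 - 4))² = (o + 1)² = (1 + o)²)
(O(a(-2), -23) + t(22 - 1*21)) - 1835 = ((1 - 23)² + 25) - 1835 = ((-22)² + 25) - 1835 = (484 + 25) - 1835 = 509 - 1835 = -1326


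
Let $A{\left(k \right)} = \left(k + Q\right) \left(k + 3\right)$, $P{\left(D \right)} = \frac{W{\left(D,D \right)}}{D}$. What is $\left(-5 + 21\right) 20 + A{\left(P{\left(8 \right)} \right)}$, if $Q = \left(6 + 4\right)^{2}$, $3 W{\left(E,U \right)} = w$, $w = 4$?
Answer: $\frac{22939}{36} \approx 637.19$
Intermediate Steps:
$W{\left(E,U \right)} = \frac{4}{3}$ ($W{\left(E,U \right)} = \frac{1}{3} \cdot 4 = \frac{4}{3}$)
$Q = 100$ ($Q = 10^{2} = 100$)
$P{\left(D \right)} = \frac{4}{3 D}$
$A{\left(k \right)} = \left(3 + k\right) \left(100 + k\right)$ ($A{\left(k \right)} = \left(k + 100\right) \left(k + 3\right) = \left(100 + k\right) \left(3 + k\right) = \left(3 + k\right) \left(100 + k\right)$)
$\left(-5 + 21\right) 20 + A{\left(P{\left(8 \right)} \right)} = \left(-5 + 21\right) 20 + \left(300 + \left(\frac{4}{3 \cdot 8}\right)^{2} + 103 \frac{4}{3 \cdot 8}\right) = 16 \cdot 20 + \left(300 + \left(\frac{4}{3} \cdot \frac{1}{8}\right)^{2} + 103 \cdot \frac{4}{3} \cdot \frac{1}{8}\right) = 320 + \left(300 + \left(\frac{1}{6}\right)^{2} + 103 \cdot \frac{1}{6}\right) = 320 + \left(300 + \frac{1}{36} + \frac{103}{6}\right) = 320 + \frac{11419}{36} = \frac{22939}{36}$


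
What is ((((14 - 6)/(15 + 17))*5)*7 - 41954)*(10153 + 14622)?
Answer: -4156774275/4 ≈ -1.0392e+9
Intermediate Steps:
((((14 - 6)/(15 + 17))*5)*7 - 41954)*(10153 + 14622) = (((8/32)*5)*7 - 41954)*24775 = (((8*(1/32))*5)*7 - 41954)*24775 = (((¼)*5)*7 - 41954)*24775 = ((5/4)*7 - 41954)*24775 = (35/4 - 41954)*24775 = -167781/4*24775 = -4156774275/4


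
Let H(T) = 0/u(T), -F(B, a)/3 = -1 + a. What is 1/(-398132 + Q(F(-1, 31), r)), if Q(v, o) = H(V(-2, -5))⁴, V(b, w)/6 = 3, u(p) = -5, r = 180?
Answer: -1/398132 ≈ -2.5117e-6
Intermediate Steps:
V(b, w) = 18 (V(b, w) = 6*3 = 18)
F(B, a) = 3 - 3*a (F(B, a) = -3*(-1 + a) = 3 - 3*a)
H(T) = 0 (H(T) = 0/(-5) = 0*(-⅕) = 0)
Q(v, o) = 0 (Q(v, o) = 0⁴ = 0)
1/(-398132 + Q(F(-1, 31), r)) = 1/(-398132 + 0) = 1/(-398132) = -1/398132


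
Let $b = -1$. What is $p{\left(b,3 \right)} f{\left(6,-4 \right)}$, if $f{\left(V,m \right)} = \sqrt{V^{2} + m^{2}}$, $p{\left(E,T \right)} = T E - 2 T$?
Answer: $- 18 \sqrt{13} \approx -64.9$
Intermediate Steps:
$p{\left(E,T \right)} = - 2 T + E T$ ($p{\left(E,T \right)} = E T - 2 T = - 2 T + E T$)
$p{\left(b,3 \right)} f{\left(6,-4 \right)} = 3 \left(-2 - 1\right) \sqrt{6^{2} + \left(-4\right)^{2}} = 3 \left(-3\right) \sqrt{36 + 16} = - 9 \sqrt{52} = - 9 \cdot 2 \sqrt{13} = - 18 \sqrt{13}$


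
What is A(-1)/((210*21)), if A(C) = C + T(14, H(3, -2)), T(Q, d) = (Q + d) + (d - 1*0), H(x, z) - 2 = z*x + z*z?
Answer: 13/4410 ≈ 0.0029478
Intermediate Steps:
H(x, z) = 2 + z² + x*z (H(x, z) = 2 + (z*x + z*z) = 2 + (x*z + z²) = 2 + (z² + x*z) = 2 + z² + x*z)
T(Q, d) = Q + 2*d (T(Q, d) = (Q + d) + (d + 0) = (Q + d) + d = Q + 2*d)
A(C) = 14 + C (A(C) = C + (14 + 2*(2 + (-2)² + 3*(-2))) = C + (14 + 2*(2 + 4 - 6)) = C + (14 + 2*0) = C + (14 + 0) = C + 14 = 14 + C)
A(-1)/((210*21)) = (14 - 1)/((210*21)) = 13/4410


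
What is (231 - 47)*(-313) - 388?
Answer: -57980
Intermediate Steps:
(231 - 47)*(-313) - 388 = 184*(-313) - 388 = -57592 - 388 = -57980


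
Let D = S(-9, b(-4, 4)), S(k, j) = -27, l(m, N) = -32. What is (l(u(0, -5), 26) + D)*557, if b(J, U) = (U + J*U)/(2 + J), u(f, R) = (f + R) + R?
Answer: -32863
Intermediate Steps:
u(f, R) = f + 2*R (u(f, R) = (R + f) + R = f + 2*R)
b(J, U) = (U + J*U)/(2 + J)
D = -27
(l(u(0, -5), 26) + D)*557 = (-32 - 27)*557 = -59*557 = -32863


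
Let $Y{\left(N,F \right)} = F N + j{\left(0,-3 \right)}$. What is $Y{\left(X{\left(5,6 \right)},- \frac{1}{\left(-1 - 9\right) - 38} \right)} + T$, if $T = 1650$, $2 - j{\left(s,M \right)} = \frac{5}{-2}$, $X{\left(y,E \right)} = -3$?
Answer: $\frac{26471}{16} \approx 1654.4$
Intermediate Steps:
$j{\left(s,M \right)} = \frac{9}{2}$ ($j{\left(s,M \right)} = 2 - \frac{5}{-2} = 2 - 5 \left(- \frac{1}{2}\right) = 2 - - \frac{5}{2} = 2 + \frac{5}{2} = \frac{9}{2}$)
$Y{\left(N,F \right)} = \frac{9}{2} + F N$ ($Y{\left(N,F \right)} = F N + \frac{9}{2} = \frac{9}{2} + F N$)
$Y{\left(X{\left(5,6 \right)},- \frac{1}{\left(-1 - 9\right) - 38} \right)} + T = \left(\frac{9}{2} + - \frac{1}{\left(-1 - 9\right) - 38} \left(-3\right)\right) + 1650 = \left(\frac{9}{2} + - \frac{1}{-10 - 38} \left(-3\right)\right) + 1650 = \left(\frac{9}{2} + - \frac{1}{-48} \left(-3\right)\right) + 1650 = \left(\frac{9}{2} + \left(-1\right) \left(- \frac{1}{48}\right) \left(-3\right)\right) + 1650 = \left(\frac{9}{2} + \frac{1}{48} \left(-3\right)\right) + 1650 = \left(\frac{9}{2} - \frac{1}{16}\right) + 1650 = \frac{71}{16} + 1650 = \frac{26471}{16}$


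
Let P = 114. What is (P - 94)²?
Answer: 400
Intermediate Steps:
(P - 94)² = (114 - 94)² = 20² = 400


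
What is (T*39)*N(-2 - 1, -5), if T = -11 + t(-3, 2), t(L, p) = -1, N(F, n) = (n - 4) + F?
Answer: 5616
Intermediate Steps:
N(F, n) = -4 + F + n (N(F, n) = (-4 + n) + F = -4 + F + n)
T = -12 (T = -11 - 1 = -12)
(T*39)*N(-2 - 1, -5) = (-12*39)*(-4 + (-2 - 1) - 5) = -468*(-4 - 3 - 5) = -468*(-12) = 5616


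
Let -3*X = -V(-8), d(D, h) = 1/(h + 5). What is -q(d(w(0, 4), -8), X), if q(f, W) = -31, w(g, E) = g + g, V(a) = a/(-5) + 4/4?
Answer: 31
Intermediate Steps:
V(a) = 1 - a/5 (V(a) = a*(-1/5) + 4*(1/4) = -a/5 + 1 = 1 - a/5)
w(g, E) = 2*g
d(D, h) = 1/(5 + h)
X = 13/15 (X = -(-1)*(1 - 1/5*(-8))/3 = -(-1)*(1 + 8/5)/3 = -(-1)*13/(3*5) = -1/3*(-13/5) = 13/15 ≈ 0.86667)
-q(d(w(0, 4), -8), X) = -1*(-31) = 31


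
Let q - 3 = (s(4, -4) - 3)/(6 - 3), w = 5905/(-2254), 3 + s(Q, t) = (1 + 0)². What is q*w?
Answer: -11810/3381 ≈ -3.4930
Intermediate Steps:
s(Q, t) = -2 (s(Q, t) = -3 + (1 + 0)² = -3 + 1² = -3 + 1 = -2)
w = -5905/2254 (w = 5905*(-1/2254) = -5905/2254 ≈ -2.6198)
q = 4/3 (q = 3 + (-2 - 3)/(6 - 3) = 3 - 5/3 = 4/3 ≈ 1.3333)
q*w = (4/3)*(-5905/2254) = -11810/3381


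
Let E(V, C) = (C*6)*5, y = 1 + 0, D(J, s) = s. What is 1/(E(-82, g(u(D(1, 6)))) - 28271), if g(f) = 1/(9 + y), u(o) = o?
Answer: -1/28268 ≈ -3.5376e-5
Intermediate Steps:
y = 1
g(f) = 1/10 (g(f) = 1/(9 + 1) = 1/10)
E(V, C) = 30*C (E(V, C) = (6*C)*5 = 30*C)
1/(E(-82, g(u(D(1, 6)))) - 28271) = 1/(30*(1/10) - 28271) = 1/(3 - 28271) = 1/(-28268) = -1/28268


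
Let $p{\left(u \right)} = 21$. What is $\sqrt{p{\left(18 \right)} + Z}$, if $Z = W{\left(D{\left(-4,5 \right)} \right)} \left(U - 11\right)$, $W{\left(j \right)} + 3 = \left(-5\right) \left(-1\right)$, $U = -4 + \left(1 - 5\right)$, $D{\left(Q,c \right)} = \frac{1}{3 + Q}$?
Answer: $i \sqrt{17} \approx 4.1231 i$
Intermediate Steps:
$U = -8$ ($U = -4 - 4 = -8$)
$W{\left(j \right)} = 2$ ($W{\left(j \right)} = -3 - -5 = -3 + 5 = 2$)
$Z = -38$ ($Z = 2 \left(-8 - 11\right) = 2 \left(-19\right) = -38$)
$\sqrt{p{\left(18 \right)} + Z} = \sqrt{21 - 38} = \sqrt{-17} = i \sqrt{17}$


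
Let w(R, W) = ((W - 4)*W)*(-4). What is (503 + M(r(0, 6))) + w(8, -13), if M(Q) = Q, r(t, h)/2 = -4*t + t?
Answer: -381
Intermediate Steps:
w(R, W) = -4*W*(-4 + W) (w(R, W) = ((-4 + W)*W)*(-4) = (W*(-4 + W))*(-4) = -4*W*(-4 + W))
r(t, h) = -6*t (r(t, h) = 2*(-4*t + t) = 2*(-3*t) = -6*t)
(503 + M(r(0, 6))) + w(8, -13) = (503 - 6*0) + 4*(-13)*(4 - 1*(-13)) = (503 + 0) + 4*(-13)*(4 + 13) = 503 + 4*(-13)*17 = 503 - 884 = -381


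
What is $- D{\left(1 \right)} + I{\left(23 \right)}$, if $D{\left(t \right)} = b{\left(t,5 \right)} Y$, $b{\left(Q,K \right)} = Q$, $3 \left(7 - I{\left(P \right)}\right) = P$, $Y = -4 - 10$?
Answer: $\frac{40}{3} \approx 13.333$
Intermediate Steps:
$Y = -14$ ($Y = -4 - 10 = -14$)
$I{\left(P \right)} = 7 - \frac{P}{3}$
$D{\left(t \right)} = - 14 t$ ($D{\left(t \right)} = t \left(-14\right) = - 14 t$)
$- D{\left(1 \right)} + I{\left(23 \right)} = - \left(-14\right) 1 + \left(7 - \frac{23}{3}\right) = \left(-1\right) \left(-14\right) + \left(7 - \frac{23}{3}\right) = 14 - \frac{2}{3} = \frac{40}{3}$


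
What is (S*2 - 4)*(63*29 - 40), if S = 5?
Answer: 10722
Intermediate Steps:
(S*2 - 4)*(63*29 - 40) = (5*2 - 4)*(63*29 - 40) = (10 - 4)*(1827 - 40) = 6*1787 = 10722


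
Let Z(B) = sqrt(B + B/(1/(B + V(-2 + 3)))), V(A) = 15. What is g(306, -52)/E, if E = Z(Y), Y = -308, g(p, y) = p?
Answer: 153*sqrt(5621)/11242 ≈ 1.0204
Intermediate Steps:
Z(B) = sqrt(B + B*(15 + B)) (Z(B) = sqrt(B + B/(1/(B + 15))) = sqrt(B + B/(1/(15 + B))) = sqrt(B + B*(15 + B)))
E = 4*sqrt(5621) (E = sqrt(-308*(16 - 308)) = sqrt(-308*(-292)) = sqrt(89936) = 4*sqrt(5621) ≈ 299.89)
g(306, -52)/E = 306/((4*sqrt(5621))) = 306*(sqrt(5621)/22484) = 153*sqrt(5621)/11242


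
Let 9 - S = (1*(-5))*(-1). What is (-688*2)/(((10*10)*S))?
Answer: -86/25 ≈ -3.4400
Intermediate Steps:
S = 4 (S = 9 - 1*(-5)*(-1) = 9 - (-5)*(-1) = 9 - 1*5 = 9 - 5 = 4)
(-688*2)/(((10*10)*S)) = (-688*2)/(((10*10)*4)) = -1376/(100*4) = -1376/400 = -1376*1/400 = -86/25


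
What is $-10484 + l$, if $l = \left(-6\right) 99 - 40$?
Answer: $-11118$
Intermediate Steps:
$l = -634$ ($l = -594 - 40 = -634$)
$-10484 + l = -10484 - 634 = -11118$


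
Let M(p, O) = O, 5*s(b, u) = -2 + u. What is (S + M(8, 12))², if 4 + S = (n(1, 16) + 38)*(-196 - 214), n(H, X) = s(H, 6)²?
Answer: 6268205584/25 ≈ 2.5073e+8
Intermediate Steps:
s(b, u) = -⅖ + u/5 (s(b, u) = (-2 + u)/5 = -⅖ + u/5)
n(H, X) = 16/25 (n(H, X) = (-⅖ + (⅕)*6)² = (-⅖ + 6/5)² = (⅘)² = 16/25)
S = -79232/5 (S = -4 + (16/25 + 38)*(-196 - 214) = -4 + (966/25)*(-410) = -4 - 79212/5 = -79232/5 ≈ -15846.)
(S + M(8, 12))² = (-79232/5 + 12)² = (-79172/5)² = 6268205584/25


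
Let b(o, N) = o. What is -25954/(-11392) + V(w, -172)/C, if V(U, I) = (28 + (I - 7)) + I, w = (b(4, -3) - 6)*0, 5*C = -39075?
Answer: 103255063/44514240 ≈ 2.3196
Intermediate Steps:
C = -7815 (C = (⅕)*(-39075) = -7815)
w = 0 (w = (4 - 6)*0 = -2*0 = 0)
V(U, I) = 21 + 2*I (V(U, I) = (28 + (-7 + I)) + I = (21 + I) + I = 21 + 2*I)
-25954/(-11392) + V(w, -172)/C = -25954/(-11392) + (21 + 2*(-172))/(-7815) = -25954*(-1/11392) + (21 - 344)*(-1/7815) = 12977/5696 - 323*(-1/7815) = 12977/5696 + 323/7815 = 103255063/44514240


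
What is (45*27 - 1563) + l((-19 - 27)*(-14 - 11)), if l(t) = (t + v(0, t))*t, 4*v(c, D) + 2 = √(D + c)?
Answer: 1321577 + 2875*√46/2 ≈ 1.3313e+6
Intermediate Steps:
v(c, D) = -½ + √(D + c)/4
l(t) = t*(-½ + t + √t/4) (l(t) = (t + (-½ + √(t + 0)/4))*t = (t + (-½ + √t/4))*t = (-½ + t + √t/4)*t = t*(-½ + t + √t/4))
(45*27 - 1563) + l((-19 - 27)*(-14 - 11)) = (45*27 - 1563) + ((-19 - 27)*(-14 - 11))*(-2 + √((-19 - 27)*(-14 - 11)) + 4*((-19 - 27)*(-14 - 11)))/4 = (1215 - 1563) + (-46*(-25))*(-2 + √(-46*(-25)) + 4*(-46*(-25)))/4 = -348 + (¼)*1150*(-2 + √1150 + 4*1150) = -348 + (¼)*1150*(-2 + 5*√46 + 4600) = -348 + (¼)*1150*(4598 + 5*√46) = -348 + (1321925 + 2875*√46/2) = 1321577 + 2875*√46/2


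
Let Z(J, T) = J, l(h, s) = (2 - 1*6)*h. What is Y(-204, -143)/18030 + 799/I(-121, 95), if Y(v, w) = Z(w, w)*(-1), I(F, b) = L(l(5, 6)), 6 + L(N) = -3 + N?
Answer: -14401823/522870 ≈ -27.544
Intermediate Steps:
l(h, s) = -4*h (l(h, s) = (2 - 6)*h = -4*h)
L(N) = -9 + N (L(N) = -6 + (-3 + N) = -9 + N)
I(F, b) = -29 (I(F, b) = -9 - 4*5 = -9 - 20 = -29)
Y(v, w) = -w (Y(v, w) = w*(-1) = -w)
Y(-204, -143)/18030 + 799/I(-121, 95) = -1*(-143)/18030 + 799/(-29) = 143*(1/18030) + 799*(-1/29) = 143/18030 - 799/29 = -14401823/522870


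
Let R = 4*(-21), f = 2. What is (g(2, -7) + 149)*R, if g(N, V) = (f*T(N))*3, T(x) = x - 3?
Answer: -12012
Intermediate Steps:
T(x) = -3 + x
g(N, V) = -18 + 6*N (g(N, V) = (2*(-3 + N))*3 = (-6 + 2*N)*3 = -18 + 6*N)
R = -84
(g(2, -7) + 149)*R = ((-18 + 6*2) + 149)*(-84) = ((-18 + 12) + 149)*(-84) = (-6 + 149)*(-84) = 143*(-84) = -12012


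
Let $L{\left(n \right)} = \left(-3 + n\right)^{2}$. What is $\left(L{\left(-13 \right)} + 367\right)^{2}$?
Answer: $388129$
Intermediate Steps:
$\left(L{\left(-13 \right)} + 367\right)^{2} = \left(\left(-3 - 13\right)^{2} + 367\right)^{2} = \left(\left(-16\right)^{2} + 367\right)^{2} = \left(256 + 367\right)^{2} = 623^{2} = 388129$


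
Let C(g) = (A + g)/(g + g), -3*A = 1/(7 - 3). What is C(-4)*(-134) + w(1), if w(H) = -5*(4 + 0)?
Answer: -4243/48 ≈ -88.396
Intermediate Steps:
A = -1/12 (A = -1/(3*(7 - 3)) = -⅓/4 = -⅓*¼ = -1/12 ≈ -0.083333)
w(H) = -20 (w(H) = -5*4 = -20)
C(g) = (-1/12 + g)/(2*g) (C(g) = (-1/12 + g)/(g + g) = (-1/12 + g)/((2*g)) = (-1/12 + g)*(1/(2*g)) = (-1/12 + g)/(2*g))
C(-4)*(-134) + w(1) = ((1/24)*(-1 + 12*(-4))/(-4))*(-134) - 20 = ((1/24)*(-¼)*(-1 - 48))*(-134) - 20 = ((1/24)*(-¼)*(-49))*(-134) - 20 = (49/96)*(-134) - 20 = -3283/48 - 20 = -4243/48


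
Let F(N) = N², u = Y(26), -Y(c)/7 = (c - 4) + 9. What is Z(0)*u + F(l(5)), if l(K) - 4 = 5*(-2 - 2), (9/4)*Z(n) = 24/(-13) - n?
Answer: 16928/39 ≈ 434.05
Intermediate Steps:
Y(c) = -35 - 7*c (Y(c) = -7*((c - 4) + 9) = -7*((-4 + c) + 9) = -7*(5 + c) = -35 - 7*c)
u = -217 (u = -35 - 7*26 = -35 - 182 = -217)
Z(n) = -32/39 - 4*n/9 (Z(n) = 4*(24/(-13) - n)/9 = 4*(24*(-1/13) - n)/9 = 4*(-24/13 - n)/9 = -32/39 - 4*n/9)
l(K) = -16 (l(K) = 4 + 5*(-2 - 2) = 4 + 5*(-4) = 4 - 20 = -16)
Z(0)*u + F(l(5)) = (-32/39 - 4/9*0)*(-217) + (-16)² = (-32/39 + 0)*(-217) + 256 = -32/39*(-217) + 256 = 6944/39 + 256 = 16928/39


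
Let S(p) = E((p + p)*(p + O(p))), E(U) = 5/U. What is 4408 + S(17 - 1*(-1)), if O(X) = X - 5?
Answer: 4919333/1116 ≈ 4408.0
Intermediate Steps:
O(X) = -5 + X
S(p) = 5/(2*p*(-5 + 2*p)) (S(p) = 5/(((p + p)*(p + (-5 + p)))) = 5/(((2*p)*(-5 + 2*p))) = 5/((2*p*(-5 + 2*p))) = 5*(1/(2*p*(-5 + 2*p))) = 5/(2*p*(-5 + 2*p)))
4408 + S(17 - 1*(-1)) = 4408 + 5/(2*(17 - 1*(-1))*(-5 + 2*(17 - 1*(-1)))) = 4408 + 5/(2*(17 + 1)*(-5 + 2*(17 + 1))) = 4408 + (5/2)/(18*(-5 + 2*18)) = 4408 + (5/2)*(1/18)/(-5 + 36) = 4408 + (5/2)*(1/18)/31 = 4408 + (5/2)*(1/18)*(1/31) = 4408 + 5/1116 = 4919333/1116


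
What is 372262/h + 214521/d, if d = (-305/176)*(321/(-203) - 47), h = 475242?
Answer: 910891875928529/357371291055 ≈ 2548.9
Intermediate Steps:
d = 1503955/17864 (d = (-305*1/176)*(321*(-1/203) - 47) = -305*(-321/203 - 47)/176 = -305/176*(-9862/203) = 1503955/17864 ≈ 84.189)
372262/h + 214521/d = 372262/475242 + 214521/(1503955/17864) = 372262*(1/475242) + 214521*(17864/1503955) = 186131/237621 + 3832203144/1503955 = 910891875928529/357371291055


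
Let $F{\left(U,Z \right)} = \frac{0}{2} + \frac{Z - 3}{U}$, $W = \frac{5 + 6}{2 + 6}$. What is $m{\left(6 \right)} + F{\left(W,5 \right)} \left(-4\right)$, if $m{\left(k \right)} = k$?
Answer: $\frac{2}{11} \approx 0.18182$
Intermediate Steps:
$W = \frac{11}{8} \approx 1.375$
$F{\left(U,Z \right)} = \frac{-3 + Z}{U}$ ($F{\left(U,Z \right)} = 0 \cdot \frac{1}{2} + \frac{-3 + Z}{U} = 0 + \frac{-3 + Z}{U} = \frac{-3 + Z}{U}$)
$m{\left(6 \right)} + F{\left(W,5 \right)} \left(-4\right) = 6 + \frac{-3 + 5}{\frac{11}{8}} \left(-4\right) = 6 + \frac{8}{11} \cdot 2 \left(-4\right) = 6 + \frac{16}{11} \left(-4\right) = 6 - \frac{64}{11} = \frac{2}{11}$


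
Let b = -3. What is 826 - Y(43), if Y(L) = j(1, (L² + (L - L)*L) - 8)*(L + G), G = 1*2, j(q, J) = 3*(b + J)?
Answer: -247304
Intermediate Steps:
j(q, J) = -9 + 3*J (j(q, J) = 3*(-3 + J) = -9 + 3*J)
G = 2
Y(L) = (-33 + 3*L²)*(2 + L) (Y(L) = (-9 + 3*((L² + (L - L)*L) - 8))*(L + 2) = (-9 + 3*((L² + 0*L) - 8))*(2 + L) = (-9 + 3*((L² + 0) - 8))*(2 + L) = (-9 + 3*(L² - 8))*(2 + L) = (-9 + 3*(-8 + L²))*(2 + L) = (-9 + (-24 + 3*L²))*(2 + L) = (-33 + 3*L²)*(2 + L))
826 - Y(43) = 826 - 3*(-11 + 43²)*(2 + 43) = 826 - 3*(-11 + 1849)*45 = 826 - 3*1838*45 = 826 - 1*248130 = 826 - 248130 = -247304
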